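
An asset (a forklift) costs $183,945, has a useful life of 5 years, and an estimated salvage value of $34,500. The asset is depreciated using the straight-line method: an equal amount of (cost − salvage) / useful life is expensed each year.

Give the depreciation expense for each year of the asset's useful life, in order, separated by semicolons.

Depreciable base = $183,945 − $34,500 = $149,445.
Annual expense = $149,445 / 5 = $29,889.
End of year 1: book value $154,056.
End of year 2: book value $124,167.
End of year 3: book value $94,278.
End of year 4: book value $64,389.
End of year 5: book value $34,500.

$29,889; $29,889; $29,889; $29,889; $29,889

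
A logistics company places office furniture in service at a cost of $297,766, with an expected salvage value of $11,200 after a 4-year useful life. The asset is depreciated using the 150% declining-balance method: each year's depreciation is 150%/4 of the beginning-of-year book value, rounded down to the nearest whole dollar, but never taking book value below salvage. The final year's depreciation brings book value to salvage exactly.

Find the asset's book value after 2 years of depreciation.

Depreciable base = $297,766 − $11,200 = $286,566.
Year 1: ⌊$297,766 × 150%/4⌋ = $111,662. Book value $186,104.
Year 2: ⌊$186,104 × 150%/4⌋ = $69,789. Book value $116,315.

$116,315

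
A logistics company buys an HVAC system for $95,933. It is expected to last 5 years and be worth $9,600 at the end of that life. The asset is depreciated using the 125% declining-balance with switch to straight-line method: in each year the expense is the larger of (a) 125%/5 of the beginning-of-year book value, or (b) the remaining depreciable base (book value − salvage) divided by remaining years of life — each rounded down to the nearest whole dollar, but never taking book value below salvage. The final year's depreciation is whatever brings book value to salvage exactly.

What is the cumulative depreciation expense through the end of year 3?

$56,757

Depreciable base = $95,933 − $9,600 = $86,333.
Year 1: DB = ⌊$95,933 × 125%/5⌋ = $23,983; SL = ⌊$86,333/5⌋ = $17,266 → take DB $23,983. Book value $71,950.
Year 2: DB = ⌊$71,950 × 125%/5⌋ = $17,987; SL = ⌊$62,350/4⌋ = $15,587 → take DB $17,987. Book value $53,963.
Year 3: DB = ⌊$53,963 × 125%/5⌋ = $13,490; SL = ⌊$44,363/3⌋ = $14,787 → take SL $14,787. Book value $39,176.
Accumulated through year 3 = $95,933 − $39,176 = $56,757.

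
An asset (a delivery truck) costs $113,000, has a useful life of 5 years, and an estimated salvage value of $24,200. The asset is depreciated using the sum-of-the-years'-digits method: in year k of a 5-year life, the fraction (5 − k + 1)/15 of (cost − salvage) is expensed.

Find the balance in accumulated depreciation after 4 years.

$82,880

Depreciable base = $113,000 − $24,200 = $88,800.
Sum of the years' digits = 5+4+3+2+1 = 15.
Year 1: $88,800 × 5/15 = $29,600. Book value $83,400.
Year 2: $88,800 × 4/15 = $23,680. Book value $59,720.
Year 3: $88,800 × 3/15 = $17,760. Book value $41,960.
Year 4: $88,800 × 2/15 = $11,840. Book value $30,120.
Accumulated through year 4 = $113,000 − $30,120 = $82,880.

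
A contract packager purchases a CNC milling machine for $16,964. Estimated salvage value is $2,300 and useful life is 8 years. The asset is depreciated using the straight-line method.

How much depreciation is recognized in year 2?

Depreciable base = $16,964 − $2,300 = $14,664.
Annual expense = $14,664 / 8 = $1,833.

$1,833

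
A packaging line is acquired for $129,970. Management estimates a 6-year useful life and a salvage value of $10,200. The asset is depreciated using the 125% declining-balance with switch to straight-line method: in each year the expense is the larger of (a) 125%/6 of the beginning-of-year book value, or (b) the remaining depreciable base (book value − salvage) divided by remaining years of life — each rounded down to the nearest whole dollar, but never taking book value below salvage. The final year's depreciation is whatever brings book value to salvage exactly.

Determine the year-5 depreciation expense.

$17,814

Depreciable base = $129,970 − $10,200 = $119,770.
Year 1: DB = ⌊$129,970 × 125%/6⌋ = $27,077; SL = ⌊$119,770/6⌋ = $19,961 → take DB $27,077. Book value $102,893.
Year 2: DB = ⌊$102,893 × 125%/6⌋ = $21,436; SL = ⌊$92,693/5⌋ = $18,538 → take DB $21,436. Book value $81,457.
Year 3: DB = ⌊$81,457 × 125%/6⌋ = $16,970; SL = ⌊$71,257/4⌋ = $17,814 → take SL $17,814. Book value $63,643.
Year 4: DB = ⌊$63,643 × 125%/6⌋ = $13,258; SL = ⌊$53,443/3⌋ = $17,814 → take SL $17,814. Book value $45,829.
Year 5: DB = ⌊$45,829 × 125%/6⌋ = $9,547; SL = ⌊$35,629/2⌋ = $17,814 → take SL $17,814. Book value $28,015.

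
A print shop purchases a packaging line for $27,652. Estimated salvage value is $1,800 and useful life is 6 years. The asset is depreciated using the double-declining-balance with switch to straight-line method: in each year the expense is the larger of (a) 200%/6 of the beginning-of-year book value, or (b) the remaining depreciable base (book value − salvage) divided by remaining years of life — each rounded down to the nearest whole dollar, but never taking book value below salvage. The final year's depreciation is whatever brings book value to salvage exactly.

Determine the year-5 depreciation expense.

$1,831

Depreciable base = $27,652 − $1,800 = $25,852.
Year 1: DB = ⌊$27,652 × 200%/6⌋ = $9,217; SL = ⌊$25,852/6⌋ = $4,308 → take DB $9,217. Book value $18,435.
Year 2: DB = ⌊$18,435 × 200%/6⌋ = $6,145; SL = ⌊$16,635/5⌋ = $3,327 → take DB $6,145. Book value $12,290.
Year 3: DB = ⌊$12,290 × 200%/6⌋ = $4,096; SL = ⌊$10,490/4⌋ = $2,622 → take DB $4,096. Book value $8,194.
Year 4: DB = ⌊$8,194 × 200%/6⌋ = $2,731; SL = ⌊$6,394/3⌋ = $2,131 → take DB $2,731. Book value $5,463.
Year 5: DB = ⌊$5,463 × 200%/6⌋ = $1,821; SL = ⌊$3,663/2⌋ = $1,831 → take SL $1,831. Book value $3,632.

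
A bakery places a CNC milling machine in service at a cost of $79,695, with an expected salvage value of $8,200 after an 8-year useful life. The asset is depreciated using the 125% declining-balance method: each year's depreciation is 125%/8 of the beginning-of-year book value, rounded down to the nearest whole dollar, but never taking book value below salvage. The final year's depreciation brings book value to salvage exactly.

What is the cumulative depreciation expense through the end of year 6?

$50,939

Depreciable base = $79,695 − $8,200 = $71,495.
Year 1: ⌊$79,695 × 125%/8⌋ = $12,452. Book value $67,243.
Year 2: ⌊$67,243 × 125%/8⌋ = $10,506. Book value $56,737.
Year 3: ⌊$56,737 × 125%/8⌋ = $8,865. Book value $47,872.
Year 4: ⌊$47,872 × 125%/8⌋ = $7,480. Book value $40,392.
Year 5: ⌊$40,392 × 125%/8⌋ = $6,311. Book value $34,081.
Year 6: ⌊$34,081 × 125%/8⌋ = $5,325. Book value $28,756.
Accumulated through year 6 = $79,695 − $28,756 = $50,939.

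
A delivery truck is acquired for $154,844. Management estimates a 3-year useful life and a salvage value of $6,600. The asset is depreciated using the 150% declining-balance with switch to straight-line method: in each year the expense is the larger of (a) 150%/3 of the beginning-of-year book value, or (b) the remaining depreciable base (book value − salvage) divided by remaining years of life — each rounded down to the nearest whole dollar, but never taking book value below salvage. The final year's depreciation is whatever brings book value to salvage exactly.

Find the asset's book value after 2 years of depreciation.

$38,711

Depreciable base = $154,844 − $6,600 = $148,244.
Year 1: DB = ⌊$154,844 × 150%/3⌋ = $77,422; SL = ⌊$148,244/3⌋ = $49,414 → take DB $77,422. Book value $77,422.
Year 2: DB = ⌊$77,422 × 150%/3⌋ = $38,711; SL = ⌊$70,822/2⌋ = $35,411 → take DB $38,711. Book value $38,711.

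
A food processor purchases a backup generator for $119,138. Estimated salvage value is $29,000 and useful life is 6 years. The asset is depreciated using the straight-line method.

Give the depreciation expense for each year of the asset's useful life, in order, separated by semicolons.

$15,023; $15,023; $15,023; $15,023; $15,023; $15,023

Depreciable base = $119,138 − $29,000 = $90,138.
Annual expense = $90,138 / 6 = $15,023.
End of year 1: book value $104,115.
End of year 2: book value $89,092.
End of year 3: book value $74,069.
End of year 4: book value $59,046.
End of year 5: book value $44,023.
End of year 6: book value $29,000.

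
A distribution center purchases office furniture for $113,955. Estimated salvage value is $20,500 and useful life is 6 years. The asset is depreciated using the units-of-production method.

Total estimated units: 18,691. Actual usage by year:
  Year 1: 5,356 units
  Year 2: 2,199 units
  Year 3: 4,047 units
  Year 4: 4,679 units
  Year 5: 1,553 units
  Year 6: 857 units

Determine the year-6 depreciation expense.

Depreciable base = $113,955 − $20,500 = $93,455.
Rate = $93,455 / 18,691 units = $5 per unit.
Year 1: 5,356 × $5 = $26,780. Book value $87,175.
Year 2: 2,199 × $5 = $10,995. Book value $76,180.
Year 3: 4,047 × $5 = $20,235. Book value $55,945.
Year 4: 4,679 × $5 = $23,395. Book value $32,550.
Year 5: 1,553 × $5 = $7,765. Book value $24,785.
Year 6: 857 × $5 = $4,285. Book value $20,500.

$4,285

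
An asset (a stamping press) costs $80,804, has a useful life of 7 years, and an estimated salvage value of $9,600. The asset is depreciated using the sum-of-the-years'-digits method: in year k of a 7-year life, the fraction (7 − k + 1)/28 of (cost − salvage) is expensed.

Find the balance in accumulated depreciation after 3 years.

Depreciable base = $80,804 − $9,600 = $71,204.
Sum of the years' digits = 7+6+5+4+3+2+1 = 28.
Year 1: $71,204 × 7/28 = $17,801. Book value $63,003.
Year 2: $71,204 × 6/28 = $15,258. Book value $47,745.
Year 3: $71,204 × 5/28 = $12,715. Book value $35,030.
Accumulated through year 3 = $80,804 − $35,030 = $45,774.

$45,774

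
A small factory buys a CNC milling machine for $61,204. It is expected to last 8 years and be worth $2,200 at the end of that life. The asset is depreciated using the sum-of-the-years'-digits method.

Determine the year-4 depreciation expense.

Depreciable base = $61,204 − $2,200 = $59,004.
Sum of the years' digits = 8+7+6+5+4+3+2+1 = 36.
Year 1: $59,004 × 8/36 = $13,112. Book value $48,092.
Year 2: $59,004 × 7/36 = $11,473. Book value $36,619.
Year 3: $59,004 × 6/36 = $9,834. Book value $26,785.
Year 4: $59,004 × 5/36 = $8,195. Book value $18,590.

$8,195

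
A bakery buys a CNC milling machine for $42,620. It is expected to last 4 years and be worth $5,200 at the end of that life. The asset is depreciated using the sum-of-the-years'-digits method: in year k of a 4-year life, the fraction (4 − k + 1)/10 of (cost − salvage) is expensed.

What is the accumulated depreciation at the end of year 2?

Depreciable base = $42,620 − $5,200 = $37,420.
Sum of the years' digits = 4+3+2+1 = 10.
Year 1: $37,420 × 4/10 = $14,968. Book value $27,652.
Year 2: $37,420 × 3/10 = $11,226. Book value $16,426.
Accumulated through year 2 = $42,620 − $16,426 = $26,194.

$26,194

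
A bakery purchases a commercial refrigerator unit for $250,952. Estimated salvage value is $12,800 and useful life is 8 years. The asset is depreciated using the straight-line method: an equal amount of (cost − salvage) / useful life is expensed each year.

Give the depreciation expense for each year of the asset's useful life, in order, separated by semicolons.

$29,769; $29,769; $29,769; $29,769; $29,769; $29,769; $29,769; $29,769

Depreciable base = $250,952 − $12,800 = $238,152.
Annual expense = $238,152 / 8 = $29,769.
End of year 1: book value $221,183.
End of year 2: book value $191,414.
End of year 3: book value $161,645.
End of year 4: book value $131,876.
End of year 5: book value $102,107.
End of year 6: book value $72,338.
End of year 7: book value $42,569.
End of year 8: book value $12,800.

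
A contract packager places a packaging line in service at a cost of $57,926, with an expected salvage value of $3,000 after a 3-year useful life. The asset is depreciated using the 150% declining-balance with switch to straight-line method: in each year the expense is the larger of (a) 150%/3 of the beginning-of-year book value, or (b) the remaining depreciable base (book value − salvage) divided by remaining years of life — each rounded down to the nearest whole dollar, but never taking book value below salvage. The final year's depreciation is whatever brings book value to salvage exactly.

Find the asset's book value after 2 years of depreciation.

$14,482

Depreciable base = $57,926 − $3,000 = $54,926.
Year 1: DB = ⌊$57,926 × 150%/3⌋ = $28,963; SL = ⌊$54,926/3⌋ = $18,308 → take DB $28,963. Book value $28,963.
Year 2: DB = ⌊$28,963 × 150%/3⌋ = $14,481; SL = ⌊$25,963/2⌋ = $12,981 → take DB $14,481. Book value $14,482.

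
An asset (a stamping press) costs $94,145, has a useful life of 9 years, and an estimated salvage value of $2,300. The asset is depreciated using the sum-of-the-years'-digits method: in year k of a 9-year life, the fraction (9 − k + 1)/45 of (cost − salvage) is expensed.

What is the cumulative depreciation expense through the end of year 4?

$61,230

Depreciable base = $94,145 − $2,300 = $91,845.
Sum of the years' digits = 9+8+7+6+5+4+3+2+1 = 45.
Year 1: $91,845 × 9/45 = $18,369. Book value $75,776.
Year 2: $91,845 × 8/45 = $16,328. Book value $59,448.
Year 3: $91,845 × 7/45 = $14,287. Book value $45,161.
Year 4: $91,845 × 6/45 = $12,246. Book value $32,915.
Accumulated through year 4 = $94,145 − $32,915 = $61,230.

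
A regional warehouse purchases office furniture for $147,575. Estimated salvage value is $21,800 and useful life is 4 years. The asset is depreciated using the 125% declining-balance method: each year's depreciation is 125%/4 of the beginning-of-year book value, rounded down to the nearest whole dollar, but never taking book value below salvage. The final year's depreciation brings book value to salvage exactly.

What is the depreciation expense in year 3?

$21,797

Depreciable base = $147,575 − $21,800 = $125,775.
Year 1: ⌊$147,575 × 125%/4⌋ = $46,117. Book value $101,458.
Year 2: ⌊$101,458 × 125%/4⌋ = $31,705. Book value $69,753.
Year 3: ⌊$69,753 × 125%/4⌋ = $21,797. Book value $47,956.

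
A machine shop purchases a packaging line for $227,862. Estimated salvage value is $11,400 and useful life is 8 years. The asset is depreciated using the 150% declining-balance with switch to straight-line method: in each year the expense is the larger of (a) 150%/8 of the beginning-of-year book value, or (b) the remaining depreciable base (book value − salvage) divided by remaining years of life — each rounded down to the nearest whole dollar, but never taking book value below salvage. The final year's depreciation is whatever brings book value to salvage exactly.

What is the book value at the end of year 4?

$99,305

Depreciable base = $227,862 − $11,400 = $216,462.
Year 1: DB = ⌊$227,862 × 150%/8⌋ = $42,724; SL = ⌊$216,462/8⌋ = $27,057 → take DB $42,724. Book value $185,138.
Year 2: DB = ⌊$185,138 × 150%/8⌋ = $34,713; SL = ⌊$173,738/7⌋ = $24,819 → take DB $34,713. Book value $150,425.
Year 3: DB = ⌊$150,425 × 150%/8⌋ = $28,204; SL = ⌊$139,025/6⌋ = $23,170 → take DB $28,204. Book value $122,221.
Year 4: DB = ⌊$122,221 × 150%/8⌋ = $22,916; SL = ⌊$110,821/5⌋ = $22,164 → take DB $22,916. Book value $99,305.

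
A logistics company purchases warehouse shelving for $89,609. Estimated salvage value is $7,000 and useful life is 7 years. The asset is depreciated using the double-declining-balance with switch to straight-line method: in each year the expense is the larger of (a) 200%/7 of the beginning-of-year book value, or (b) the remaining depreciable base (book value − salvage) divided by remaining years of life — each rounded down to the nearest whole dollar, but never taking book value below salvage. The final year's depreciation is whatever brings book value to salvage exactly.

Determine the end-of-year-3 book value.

Depreciable base = $89,609 − $7,000 = $82,609.
Year 1: DB = ⌊$89,609 × 200%/7⌋ = $25,602; SL = ⌊$82,609/7⌋ = $11,801 → take DB $25,602. Book value $64,007.
Year 2: DB = ⌊$64,007 × 200%/7⌋ = $18,287; SL = ⌊$57,007/6⌋ = $9,501 → take DB $18,287. Book value $45,720.
Year 3: DB = ⌊$45,720 × 200%/7⌋ = $13,062; SL = ⌊$38,720/5⌋ = $7,744 → take DB $13,062. Book value $32,658.

$32,658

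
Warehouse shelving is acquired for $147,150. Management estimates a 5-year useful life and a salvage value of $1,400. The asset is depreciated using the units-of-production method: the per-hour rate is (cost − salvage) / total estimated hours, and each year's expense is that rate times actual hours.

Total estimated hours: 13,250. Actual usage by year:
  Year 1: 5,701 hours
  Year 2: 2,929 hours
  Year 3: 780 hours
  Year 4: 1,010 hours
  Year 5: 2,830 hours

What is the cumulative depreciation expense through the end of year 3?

Depreciable base = $147,150 − $1,400 = $145,750.
Rate = $145,750 / 13,250 hours = $11 per hour.
Year 1: 5,701 × $11 = $62,711. Book value $84,439.
Year 2: 2,929 × $11 = $32,219. Book value $52,220.
Year 3: 780 × $11 = $8,580. Book value $43,640.
Accumulated through year 3 = $147,150 − $43,640 = $103,510.

$103,510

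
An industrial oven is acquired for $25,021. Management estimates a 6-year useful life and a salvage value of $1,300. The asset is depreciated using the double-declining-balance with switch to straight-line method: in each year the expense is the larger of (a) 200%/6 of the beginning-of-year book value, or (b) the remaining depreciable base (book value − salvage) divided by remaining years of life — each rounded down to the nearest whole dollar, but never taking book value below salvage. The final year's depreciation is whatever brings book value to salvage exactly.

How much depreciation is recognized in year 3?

$3,707

Depreciable base = $25,021 − $1,300 = $23,721.
Year 1: DB = ⌊$25,021 × 200%/6⌋ = $8,340; SL = ⌊$23,721/6⌋ = $3,953 → take DB $8,340. Book value $16,681.
Year 2: DB = ⌊$16,681 × 200%/6⌋ = $5,560; SL = ⌊$15,381/5⌋ = $3,076 → take DB $5,560. Book value $11,121.
Year 3: DB = ⌊$11,121 × 200%/6⌋ = $3,707; SL = ⌊$9,821/4⌋ = $2,455 → take DB $3,707. Book value $7,414.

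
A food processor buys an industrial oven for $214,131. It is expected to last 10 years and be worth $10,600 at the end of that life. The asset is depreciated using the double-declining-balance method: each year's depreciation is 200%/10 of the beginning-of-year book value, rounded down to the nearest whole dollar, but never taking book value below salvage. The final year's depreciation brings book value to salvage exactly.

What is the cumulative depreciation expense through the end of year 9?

Depreciable base = $214,131 − $10,600 = $203,531.
Year 1: ⌊$214,131 × 200%/10⌋ = $42,826. Book value $171,305.
Year 2: ⌊$171,305 × 200%/10⌋ = $34,261. Book value $137,044.
Year 3: ⌊$137,044 × 200%/10⌋ = $27,408. Book value $109,636.
Year 4: ⌊$109,636 × 200%/10⌋ = $21,927. Book value $87,709.
Year 5: ⌊$87,709 × 200%/10⌋ = $17,541. Book value $70,168.
Year 6: ⌊$70,168 × 200%/10⌋ = $14,033. Book value $56,135.
Year 7: ⌊$56,135 × 200%/10⌋ = $11,227. Book value $44,908.
Year 8: ⌊$44,908 × 200%/10⌋ = $8,981. Book value $35,927.
Year 9: ⌊$35,927 × 200%/10⌋ = $7,185. Book value $28,742.
Accumulated through year 9 = $214,131 − $28,742 = $185,389.

$185,389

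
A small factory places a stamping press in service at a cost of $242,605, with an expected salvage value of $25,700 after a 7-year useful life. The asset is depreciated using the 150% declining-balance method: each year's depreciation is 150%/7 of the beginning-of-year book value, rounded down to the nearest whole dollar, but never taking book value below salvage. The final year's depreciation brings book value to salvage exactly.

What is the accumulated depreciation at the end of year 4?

$150,142

Depreciable base = $242,605 − $25,700 = $216,905.
Year 1: ⌊$242,605 × 150%/7⌋ = $51,986. Book value $190,619.
Year 2: ⌊$190,619 × 150%/7⌋ = $40,846. Book value $149,773.
Year 3: ⌊$149,773 × 150%/7⌋ = $32,094. Book value $117,679.
Year 4: ⌊$117,679 × 150%/7⌋ = $25,216. Book value $92,463.
Accumulated through year 4 = $242,605 − $92,463 = $150,142.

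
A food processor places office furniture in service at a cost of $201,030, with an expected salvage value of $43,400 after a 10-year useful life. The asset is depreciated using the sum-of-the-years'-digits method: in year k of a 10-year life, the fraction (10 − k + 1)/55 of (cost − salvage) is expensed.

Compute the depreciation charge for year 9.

$5,732

Depreciable base = $201,030 − $43,400 = $157,630.
Sum of the years' digits = 10+9+8+7+6+5+4+3+2+1 = 55.
Year 1: $157,630 × 10/55 = $28,660. Book value $172,370.
Year 2: $157,630 × 9/55 = $25,794. Book value $146,576.
Year 3: $157,630 × 8/55 = $22,928. Book value $123,648.
Year 4: $157,630 × 7/55 = $20,062. Book value $103,586.
Year 5: $157,630 × 6/55 = $17,196. Book value $86,390.
Year 6: $157,630 × 5/55 = $14,330. Book value $72,060.
Year 7: $157,630 × 4/55 = $11,464. Book value $60,596.
Year 8: $157,630 × 3/55 = $8,598. Book value $51,998.
Year 9: $157,630 × 2/55 = $5,732. Book value $46,266.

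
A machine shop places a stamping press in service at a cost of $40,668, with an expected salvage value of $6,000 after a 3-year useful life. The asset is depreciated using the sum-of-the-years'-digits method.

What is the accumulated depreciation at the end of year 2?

Depreciable base = $40,668 − $6,000 = $34,668.
Sum of the years' digits = 3+2+1 = 6.
Year 1: $34,668 × 3/6 = $17,334. Book value $23,334.
Year 2: $34,668 × 2/6 = $11,556. Book value $11,778.
Accumulated through year 2 = $40,668 − $11,778 = $28,890.

$28,890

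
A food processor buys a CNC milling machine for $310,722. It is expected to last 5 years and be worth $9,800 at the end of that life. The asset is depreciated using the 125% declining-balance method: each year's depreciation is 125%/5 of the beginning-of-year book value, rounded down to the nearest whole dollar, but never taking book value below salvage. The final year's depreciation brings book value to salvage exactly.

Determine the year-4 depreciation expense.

Depreciable base = $310,722 − $9,800 = $300,922.
Year 1: ⌊$310,722 × 125%/5⌋ = $77,680. Book value $233,042.
Year 2: ⌊$233,042 × 125%/5⌋ = $58,260. Book value $174,782.
Year 3: ⌊$174,782 × 125%/5⌋ = $43,695. Book value $131,087.
Year 4: ⌊$131,087 × 125%/5⌋ = $32,771. Book value $98,316.

$32,771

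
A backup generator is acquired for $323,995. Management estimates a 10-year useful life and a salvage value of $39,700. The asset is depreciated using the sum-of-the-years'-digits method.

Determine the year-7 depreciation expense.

$20,676

Depreciable base = $323,995 − $39,700 = $284,295.
Sum of the years' digits = 10+9+8+7+6+5+4+3+2+1 = 55.
Year 1: $284,295 × 10/55 = $51,690. Book value $272,305.
Year 2: $284,295 × 9/55 = $46,521. Book value $225,784.
Year 3: $284,295 × 8/55 = $41,352. Book value $184,432.
Year 4: $284,295 × 7/55 = $36,183. Book value $148,249.
Year 5: $284,295 × 6/55 = $31,014. Book value $117,235.
Year 6: $284,295 × 5/55 = $25,845. Book value $91,390.
Year 7: $284,295 × 4/55 = $20,676. Book value $70,714.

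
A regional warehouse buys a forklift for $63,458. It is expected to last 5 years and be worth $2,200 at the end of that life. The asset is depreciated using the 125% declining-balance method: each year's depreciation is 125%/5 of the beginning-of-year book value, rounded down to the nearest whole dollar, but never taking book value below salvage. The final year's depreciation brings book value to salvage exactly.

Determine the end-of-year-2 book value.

Depreciable base = $63,458 − $2,200 = $61,258.
Year 1: ⌊$63,458 × 125%/5⌋ = $15,864. Book value $47,594.
Year 2: ⌊$47,594 × 125%/5⌋ = $11,898. Book value $35,696.

$35,696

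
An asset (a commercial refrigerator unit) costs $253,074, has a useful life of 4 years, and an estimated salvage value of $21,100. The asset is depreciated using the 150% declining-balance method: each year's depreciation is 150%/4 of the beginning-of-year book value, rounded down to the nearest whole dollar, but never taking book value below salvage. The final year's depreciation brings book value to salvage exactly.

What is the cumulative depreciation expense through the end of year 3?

$191,287

Depreciable base = $253,074 − $21,100 = $231,974.
Year 1: ⌊$253,074 × 150%/4⌋ = $94,902. Book value $158,172.
Year 2: ⌊$158,172 × 150%/4⌋ = $59,314. Book value $98,858.
Year 3: ⌊$98,858 × 150%/4⌋ = $37,071. Book value $61,787.
Accumulated through year 3 = $253,074 − $61,787 = $191,287.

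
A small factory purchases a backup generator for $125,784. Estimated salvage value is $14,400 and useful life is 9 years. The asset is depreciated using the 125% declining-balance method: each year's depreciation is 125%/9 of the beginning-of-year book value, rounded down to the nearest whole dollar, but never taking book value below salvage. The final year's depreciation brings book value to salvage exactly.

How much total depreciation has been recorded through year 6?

$74,498

Depreciable base = $125,784 − $14,400 = $111,384.
Year 1: ⌊$125,784 × 125%/9⌋ = $17,470. Book value $108,314.
Year 2: ⌊$108,314 × 125%/9⌋ = $15,043. Book value $93,271.
Year 3: ⌊$93,271 × 125%/9⌋ = $12,954. Book value $80,317.
Year 4: ⌊$80,317 × 125%/9⌋ = $11,155. Book value $69,162.
Year 5: ⌊$69,162 × 125%/9⌋ = $9,605. Book value $59,557.
Year 6: ⌊$59,557 × 125%/9⌋ = $8,271. Book value $51,286.
Accumulated through year 6 = $125,784 − $51,286 = $74,498.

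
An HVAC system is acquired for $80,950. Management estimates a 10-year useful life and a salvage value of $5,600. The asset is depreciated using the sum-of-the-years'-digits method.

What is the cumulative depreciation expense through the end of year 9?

Depreciable base = $80,950 − $5,600 = $75,350.
Sum of the years' digits = 10+9+8+7+6+5+4+3+2+1 = 55.
Year 1: $75,350 × 10/55 = $13,700. Book value $67,250.
Year 2: $75,350 × 9/55 = $12,330. Book value $54,920.
Year 3: $75,350 × 8/55 = $10,960. Book value $43,960.
Year 4: $75,350 × 7/55 = $9,590. Book value $34,370.
Year 5: $75,350 × 6/55 = $8,220. Book value $26,150.
Year 6: $75,350 × 5/55 = $6,850. Book value $19,300.
Year 7: $75,350 × 4/55 = $5,480. Book value $13,820.
Year 8: $75,350 × 3/55 = $4,110. Book value $9,710.
Year 9: $75,350 × 2/55 = $2,740. Book value $6,970.
Accumulated through year 9 = $80,950 − $6,970 = $73,980.

$73,980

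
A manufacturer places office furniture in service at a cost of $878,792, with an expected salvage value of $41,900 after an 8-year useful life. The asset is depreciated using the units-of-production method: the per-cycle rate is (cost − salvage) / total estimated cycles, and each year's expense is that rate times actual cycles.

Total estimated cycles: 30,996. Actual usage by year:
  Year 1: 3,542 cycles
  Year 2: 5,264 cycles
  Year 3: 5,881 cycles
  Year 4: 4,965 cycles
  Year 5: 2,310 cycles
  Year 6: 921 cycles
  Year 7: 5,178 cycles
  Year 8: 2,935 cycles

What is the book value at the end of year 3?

$482,243

Depreciable base = $878,792 − $41,900 = $836,892.
Rate = $836,892 / 30,996 cycles = $27 per cycle.
Year 1: 3,542 × $27 = $95,634. Book value $783,158.
Year 2: 5,264 × $27 = $142,128. Book value $641,030.
Year 3: 5,881 × $27 = $158,787. Book value $482,243.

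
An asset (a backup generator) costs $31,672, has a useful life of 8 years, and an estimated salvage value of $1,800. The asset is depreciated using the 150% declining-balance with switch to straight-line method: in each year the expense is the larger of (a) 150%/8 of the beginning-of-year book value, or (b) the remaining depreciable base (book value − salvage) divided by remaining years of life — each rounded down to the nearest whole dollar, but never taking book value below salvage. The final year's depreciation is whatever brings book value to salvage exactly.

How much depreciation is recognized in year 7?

Depreciable base = $31,672 − $1,800 = $29,872.
Year 1: DB = ⌊$31,672 × 150%/8⌋ = $5,938; SL = ⌊$29,872/8⌋ = $3,734 → take DB $5,938. Book value $25,734.
Year 2: DB = ⌊$25,734 × 150%/8⌋ = $4,825; SL = ⌊$23,934/7⌋ = $3,419 → take DB $4,825. Book value $20,909.
Year 3: DB = ⌊$20,909 × 150%/8⌋ = $3,920; SL = ⌊$19,109/6⌋ = $3,184 → take DB $3,920. Book value $16,989.
Year 4: DB = ⌊$16,989 × 150%/8⌋ = $3,185; SL = ⌊$15,189/5⌋ = $3,037 → take DB $3,185. Book value $13,804.
Year 5: DB = ⌊$13,804 × 150%/8⌋ = $2,588; SL = ⌊$12,004/4⌋ = $3,001 → take SL $3,001. Book value $10,803.
Year 6: DB = ⌊$10,803 × 150%/8⌋ = $2,025; SL = ⌊$9,003/3⌋ = $3,001 → take SL $3,001. Book value $7,802.
Year 7: DB = ⌊$7,802 × 150%/8⌋ = $1,462; SL = ⌊$6,002/2⌋ = $3,001 → take SL $3,001. Book value $4,801.

$3,001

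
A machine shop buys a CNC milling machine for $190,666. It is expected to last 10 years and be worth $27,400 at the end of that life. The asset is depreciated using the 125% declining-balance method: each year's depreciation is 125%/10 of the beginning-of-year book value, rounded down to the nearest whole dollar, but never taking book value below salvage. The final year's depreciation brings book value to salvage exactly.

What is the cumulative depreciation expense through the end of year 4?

$78,900

Depreciable base = $190,666 − $27,400 = $163,266.
Year 1: ⌊$190,666 × 125%/10⌋ = $23,833. Book value $166,833.
Year 2: ⌊$166,833 × 125%/10⌋ = $20,854. Book value $145,979.
Year 3: ⌊$145,979 × 125%/10⌋ = $18,247. Book value $127,732.
Year 4: ⌊$127,732 × 125%/10⌋ = $15,966. Book value $111,766.
Accumulated through year 4 = $190,666 − $111,766 = $78,900.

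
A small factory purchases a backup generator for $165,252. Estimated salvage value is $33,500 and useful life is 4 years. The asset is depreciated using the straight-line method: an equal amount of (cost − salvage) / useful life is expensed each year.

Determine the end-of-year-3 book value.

Depreciable base = $165,252 − $33,500 = $131,752.
Annual expense = $131,752 / 4 = $32,938.
End of year 1: book value $132,314.
End of year 2: book value $99,376.
End of year 3: book value $66,438.

$66,438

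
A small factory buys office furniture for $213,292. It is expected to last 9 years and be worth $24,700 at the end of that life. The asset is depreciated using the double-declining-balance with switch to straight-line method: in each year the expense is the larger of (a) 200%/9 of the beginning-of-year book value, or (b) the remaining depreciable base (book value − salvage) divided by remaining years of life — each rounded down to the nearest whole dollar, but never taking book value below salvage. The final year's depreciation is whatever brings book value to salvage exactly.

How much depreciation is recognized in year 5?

$17,345

Depreciable base = $213,292 − $24,700 = $188,592.
Year 1: DB = ⌊$213,292 × 200%/9⌋ = $47,398; SL = ⌊$188,592/9⌋ = $20,954 → take DB $47,398. Book value $165,894.
Year 2: DB = ⌊$165,894 × 200%/9⌋ = $36,865; SL = ⌊$141,194/8⌋ = $17,649 → take DB $36,865. Book value $129,029.
Year 3: DB = ⌊$129,029 × 200%/9⌋ = $28,673; SL = ⌊$104,329/7⌋ = $14,904 → take DB $28,673. Book value $100,356.
Year 4: DB = ⌊$100,356 × 200%/9⌋ = $22,301; SL = ⌊$75,656/6⌋ = $12,609 → take DB $22,301. Book value $78,055.
Year 5: DB = ⌊$78,055 × 200%/9⌋ = $17,345; SL = ⌊$53,355/5⌋ = $10,671 → take DB $17,345. Book value $60,710.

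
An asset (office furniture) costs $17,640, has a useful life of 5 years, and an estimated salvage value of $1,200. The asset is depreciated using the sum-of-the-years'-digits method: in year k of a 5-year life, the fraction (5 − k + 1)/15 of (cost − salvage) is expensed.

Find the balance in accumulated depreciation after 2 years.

Depreciable base = $17,640 − $1,200 = $16,440.
Sum of the years' digits = 5+4+3+2+1 = 15.
Year 1: $16,440 × 5/15 = $5,480. Book value $12,160.
Year 2: $16,440 × 4/15 = $4,384. Book value $7,776.
Accumulated through year 2 = $17,640 − $7,776 = $9,864.

$9,864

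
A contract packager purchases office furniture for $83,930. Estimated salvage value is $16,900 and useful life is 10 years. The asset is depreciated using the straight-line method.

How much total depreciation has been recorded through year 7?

Depreciable base = $83,930 − $16,900 = $67,030.
Annual expense = $67,030 / 10 = $6,703.
End of year 1: book value $77,227.
End of year 2: book value $70,524.
End of year 3: book value $63,821.
End of year 4: book value $57,118.
End of year 5: book value $50,415.
End of year 6: book value $43,712.
End of year 7: book value $37,009.
Accumulated through year 7 = $83,930 − $37,009 = $46,921.

$46,921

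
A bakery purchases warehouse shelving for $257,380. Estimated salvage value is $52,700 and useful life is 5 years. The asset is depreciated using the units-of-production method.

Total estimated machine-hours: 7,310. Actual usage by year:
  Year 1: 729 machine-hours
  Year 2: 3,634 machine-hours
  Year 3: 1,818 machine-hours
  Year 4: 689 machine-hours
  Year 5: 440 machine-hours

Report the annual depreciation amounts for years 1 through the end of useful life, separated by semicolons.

Depreciable base = $257,380 − $52,700 = $204,680.
Rate = $204,680 / 7,310 machine-hours = $28 per machine-hour.
Year 1: 729 × $28 = $20,412. Book value $236,968.
Year 2: 3,634 × $28 = $101,752. Book value $135,216.
Year 3: 1,818 × $28 = $50,904. Book value $84,312.
Year 4: 689 × $28 = $19,292. Book value $65,020.
Year 5: 440 × $28 = $12,320. Book value $52,700.

$20,412; $101,752; $50,904; $19,292; $12,320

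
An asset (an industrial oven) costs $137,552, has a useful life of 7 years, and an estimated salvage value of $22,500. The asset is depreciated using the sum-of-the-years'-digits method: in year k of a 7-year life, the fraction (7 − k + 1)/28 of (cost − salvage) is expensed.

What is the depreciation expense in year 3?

Depreciable base = $137,552 − $22,500 = $115,052.
Sum of the years' digits = 7+6+5+4+3+2+1 = 28.
Year 1: $115,052 × 7/28 = $28,763. Book value $108,789.
Year 2: $115,052 × 6/28 = $24,654. Book value $84,135.
Year 3: $115,052 × 5/28 = $20,545. Book value $63,590.

$20,545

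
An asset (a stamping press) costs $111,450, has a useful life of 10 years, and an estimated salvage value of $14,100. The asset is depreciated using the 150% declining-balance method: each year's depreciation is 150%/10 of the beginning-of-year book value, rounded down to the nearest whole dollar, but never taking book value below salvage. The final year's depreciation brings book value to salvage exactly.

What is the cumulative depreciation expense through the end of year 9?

$85,633

Depreciable base = $111,450 − $14,100 = $97,350.
Year 1: ⌊$111,450 × 150%/10⌋ = $16,717. Book value $94,733.
Year 2: ⌊$94,733 × 150%/10⌋ = $14,209. Book value $80,524.
Year 3: ⌊$80,524 × 150%/10⌋ = $12,078. Book value $68,446.
Year 4: ⌊$68,446 × 150%/10⌋ = $10,266. Book value $58,180.
Year 5: ⌊$58,180 × 150%/10⌋ = $8,727. Book value $49,453.
Year 6: ⌊$49,453 × 150%/10⌋ = $7,417. Book value $42,036.
Year 7: ⌊$42,036 × 150%/10⌋ = $6,305. Book value $35,731.
Year 8: ⌊$35,731 × 150%/10⌋ = $5,359. Book value $30,372.
Year 9: ⌊$30,372 × 150%/10⌋ = $4,555. Book value $25,817.
Accumulated through year 9 = $111,450 − $25,817 = $85,633.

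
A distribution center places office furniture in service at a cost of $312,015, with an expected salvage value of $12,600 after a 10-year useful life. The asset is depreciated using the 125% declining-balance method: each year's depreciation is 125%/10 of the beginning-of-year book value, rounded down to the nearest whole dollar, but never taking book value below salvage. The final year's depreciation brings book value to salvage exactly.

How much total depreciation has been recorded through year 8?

Depreciable base = $312,015 − $12,600 = $299,415.
Year 1: ⌊$312,015 × 125%/10⌋ = $39,001. Book value $273,014.
Year 2: ⌊$273,014 × 125%/10⌋ = $34,126. Book value $238,888.
Year 3: ⌊$238,888 × 125%/10⌋ = $29,861. Book value $209,027.
Year 4: ⌊$209,027 × 125%/10⌋ = $26,128. Book value $182,899.
Year 5: ⌊$182,899 × 125%/10⌋ = $22,862. Book value $160,037.
Year 6: ⌊$160,037 × 125%/10⌋ = $20,004. Book value $140,033.
Year 7: ⌊$140,033 × 125%/10⌋ = $17,504. Book value $122,529.
Year 8: ⌊$122,529 × 125%/10⌋ = $15,316. Book value $107,213.
Accumulated through year 8 = $312,015 − $107,213 = $204,802.

$204,802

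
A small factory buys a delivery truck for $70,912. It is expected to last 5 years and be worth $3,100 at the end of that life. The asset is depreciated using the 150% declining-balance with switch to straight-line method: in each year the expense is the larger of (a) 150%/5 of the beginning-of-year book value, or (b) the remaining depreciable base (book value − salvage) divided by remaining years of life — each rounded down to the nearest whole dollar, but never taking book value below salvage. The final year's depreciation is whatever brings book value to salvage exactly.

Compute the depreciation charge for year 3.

$10,549

Depreciable base = $70,912 − $3,100 = $67,812.
Year 1: DB = ⌊$70,912 × 150%/5⌋ = $21,273; SL = ⌊$67,812/5⌋ = $13,562 → take DB $21,273. Book value $49,639.
Year 2: DB = ⌊$49,639 × 150%/5⌋ = $14,891; SL = ⌊$46,539/4⌋ = $11,634 → take DB $14,891. Book value $34,748.
Year 3: DB = ⌊$34,748 × 150%/5⌋ = $10,424; SL = ⌊$31,648/3⌋ = $10,549 → take SL $10,549. Book value $24,199.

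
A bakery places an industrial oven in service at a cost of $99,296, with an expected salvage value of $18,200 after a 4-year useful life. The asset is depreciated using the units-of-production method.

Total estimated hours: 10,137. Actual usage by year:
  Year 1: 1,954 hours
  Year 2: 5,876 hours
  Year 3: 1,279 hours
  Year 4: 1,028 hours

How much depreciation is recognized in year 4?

$8,224

Depreciable base = $99,296 − $18,200 = $81,096.
Rate = $81,096 / 10,137 hours = $8 per hour.
Year 1: 1,954 × $8 = $15,632. Book value $83,664.
Year 2: 5,876 × $8 = $47,008. Book value $36,656.
Year 3: 1,279 × $8 = $10,232. Book value $26,424.
Year 4: 1,028 × $8 = $8,224. Book value $18,200.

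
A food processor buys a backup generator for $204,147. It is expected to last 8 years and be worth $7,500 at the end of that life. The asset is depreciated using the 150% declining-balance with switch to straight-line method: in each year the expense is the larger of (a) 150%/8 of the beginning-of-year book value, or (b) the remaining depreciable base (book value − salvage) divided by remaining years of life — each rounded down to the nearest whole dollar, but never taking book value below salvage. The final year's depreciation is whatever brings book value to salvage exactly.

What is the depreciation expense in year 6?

Depreciable base = $204,147 − $7,500 = $196,647.
Year 1: DB = ⌊$204,147 × 150%/8⌋ = $38,277; SL = ⌊$196,647/8⌋ = $24,580 → take DB $38,277. Book value $165,870.
Year 2: DB = ⌊$165,870 × 150%/8⌋ = $31,100; SL = ⌊$158,370/7⌋ = $22,624 → take DB $31,100. Book value $134,770.
Year 3: DB = ⌊$134,770 × 150%/8⌋ = $25,269; SL = ⌊$127,270/6⌋ = $21,211 → take DB $25,269. Book value $109,501.
Year 4: DB = ⌊$109,501 × 150%/8⌋ = $20,531; SL = ⌊$102,001/5⌋ = $20,400 → take DB $20,531. Book value $88,970.
Year 5: DB = ⌊$88,970 × 150%/8⌋ = $16,681; SL = ⌊$81,470/4⌋ = $20,367 → take SL $20,367. Book value $68,603.
Year 6: DB = ⌊$68,603 × 150%/8⌋ = $12,863; SL = ⌊$61,103/3⌋ = $20,367 → take SL $20,367. Book value $48,236.

$20,367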